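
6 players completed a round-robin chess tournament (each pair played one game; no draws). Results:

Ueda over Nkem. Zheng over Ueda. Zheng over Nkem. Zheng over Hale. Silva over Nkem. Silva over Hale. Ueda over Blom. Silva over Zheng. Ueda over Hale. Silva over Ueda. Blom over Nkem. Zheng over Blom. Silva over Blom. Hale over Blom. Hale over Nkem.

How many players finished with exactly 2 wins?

Win totals: Zheng 4, Hale 2, Silva 5, Ueda 3, Blom 1, Nkem 0.
Exactly 2: Hale — 1 player.

1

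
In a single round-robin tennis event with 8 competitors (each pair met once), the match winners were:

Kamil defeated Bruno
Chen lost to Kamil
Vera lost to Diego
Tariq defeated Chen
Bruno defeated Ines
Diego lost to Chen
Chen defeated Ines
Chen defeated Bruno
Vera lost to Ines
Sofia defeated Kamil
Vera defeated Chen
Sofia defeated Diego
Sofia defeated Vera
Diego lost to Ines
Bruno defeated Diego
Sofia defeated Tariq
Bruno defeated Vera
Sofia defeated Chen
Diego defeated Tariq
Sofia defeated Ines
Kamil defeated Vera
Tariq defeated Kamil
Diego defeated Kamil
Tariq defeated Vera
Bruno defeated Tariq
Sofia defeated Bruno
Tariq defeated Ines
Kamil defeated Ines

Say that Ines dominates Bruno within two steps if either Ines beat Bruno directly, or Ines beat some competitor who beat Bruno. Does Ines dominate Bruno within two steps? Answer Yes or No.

No

Ines did not beat Bruno directly.
Ines beat Diego, Vera, but each of them lost to Bruno. No two-step path.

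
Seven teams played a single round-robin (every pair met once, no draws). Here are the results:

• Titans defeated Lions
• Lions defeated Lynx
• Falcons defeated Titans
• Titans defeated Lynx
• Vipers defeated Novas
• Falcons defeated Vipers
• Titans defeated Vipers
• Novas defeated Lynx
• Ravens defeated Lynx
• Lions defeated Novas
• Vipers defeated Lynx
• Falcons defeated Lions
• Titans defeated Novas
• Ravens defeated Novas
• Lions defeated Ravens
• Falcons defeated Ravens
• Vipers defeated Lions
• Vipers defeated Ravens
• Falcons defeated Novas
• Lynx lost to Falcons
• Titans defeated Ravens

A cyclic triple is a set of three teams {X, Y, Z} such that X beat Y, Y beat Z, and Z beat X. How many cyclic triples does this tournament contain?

0

Win totals: Vipers 4, Lions 3, Titans 5, Lynx 0, Novas 1, Falcons 6, Ravens 2.
A team with w wins dominates both others in C(w,2) triples; summing gives 6 + 3 + 10 + 0 + 0 + 15 + 1 = 35 transitive triples.
Total triples C(7,3) = 35, so cyclic triples = 35 − 35 = 0.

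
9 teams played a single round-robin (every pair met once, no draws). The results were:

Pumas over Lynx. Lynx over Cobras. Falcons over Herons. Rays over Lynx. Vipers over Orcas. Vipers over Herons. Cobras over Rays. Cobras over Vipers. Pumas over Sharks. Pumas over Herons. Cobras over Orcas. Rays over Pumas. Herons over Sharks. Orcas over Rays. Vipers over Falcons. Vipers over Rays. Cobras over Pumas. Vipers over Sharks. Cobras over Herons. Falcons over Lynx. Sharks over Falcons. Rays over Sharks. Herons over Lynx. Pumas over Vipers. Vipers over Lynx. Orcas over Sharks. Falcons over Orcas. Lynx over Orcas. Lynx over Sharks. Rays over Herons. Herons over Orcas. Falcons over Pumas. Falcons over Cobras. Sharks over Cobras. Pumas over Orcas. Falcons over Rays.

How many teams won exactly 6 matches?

Win totals: Pumas 5, Vipers 6, Rays 4, Orcas 2, Sharks 2, Lynx 3, Herons 3, Falcons 6, Cobras 5.
Exactly 6: Vipers, Falcons — 2 teams.

2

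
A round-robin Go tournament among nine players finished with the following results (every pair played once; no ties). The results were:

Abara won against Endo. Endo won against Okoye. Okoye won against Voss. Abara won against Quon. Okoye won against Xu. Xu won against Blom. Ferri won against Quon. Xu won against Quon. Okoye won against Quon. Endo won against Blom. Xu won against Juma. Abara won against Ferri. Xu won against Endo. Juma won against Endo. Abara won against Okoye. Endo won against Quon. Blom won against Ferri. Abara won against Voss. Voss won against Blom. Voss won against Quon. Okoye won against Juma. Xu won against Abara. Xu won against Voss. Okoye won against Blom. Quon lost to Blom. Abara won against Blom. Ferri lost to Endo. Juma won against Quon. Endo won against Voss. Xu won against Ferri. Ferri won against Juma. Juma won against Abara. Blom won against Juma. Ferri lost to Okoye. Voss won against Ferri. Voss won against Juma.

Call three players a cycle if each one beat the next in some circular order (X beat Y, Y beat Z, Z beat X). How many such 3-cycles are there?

10

Win totals: Blom 3, Okoye 6, Abara 6, Endo 5, Ferri 2, Xu 7, Juma 3, Voss 4, Quon 0.
A player with w wins dominates both others in C(w,2) triples; summing gives 3 + 15 + 15 + 10 + 1 + 21 + 3 + 6 + 0 = 74 transitive triples.
Total triples C(9,3) = 84, so cyclic triples = 84 − 74 = 10.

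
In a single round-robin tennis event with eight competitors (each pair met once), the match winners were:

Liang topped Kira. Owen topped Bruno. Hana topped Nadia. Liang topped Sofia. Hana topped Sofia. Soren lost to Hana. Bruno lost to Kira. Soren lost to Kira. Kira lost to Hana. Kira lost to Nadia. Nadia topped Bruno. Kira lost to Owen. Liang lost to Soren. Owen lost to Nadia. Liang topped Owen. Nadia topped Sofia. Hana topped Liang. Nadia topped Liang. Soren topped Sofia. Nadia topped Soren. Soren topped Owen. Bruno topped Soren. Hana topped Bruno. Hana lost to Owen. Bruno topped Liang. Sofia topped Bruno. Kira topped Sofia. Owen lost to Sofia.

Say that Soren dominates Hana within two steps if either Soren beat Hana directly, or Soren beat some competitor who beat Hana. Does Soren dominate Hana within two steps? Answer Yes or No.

Yes

Soren did not beat Hana directly.
Soren beat Liang, Owen, Sofia. Of those, Owen beat Hana.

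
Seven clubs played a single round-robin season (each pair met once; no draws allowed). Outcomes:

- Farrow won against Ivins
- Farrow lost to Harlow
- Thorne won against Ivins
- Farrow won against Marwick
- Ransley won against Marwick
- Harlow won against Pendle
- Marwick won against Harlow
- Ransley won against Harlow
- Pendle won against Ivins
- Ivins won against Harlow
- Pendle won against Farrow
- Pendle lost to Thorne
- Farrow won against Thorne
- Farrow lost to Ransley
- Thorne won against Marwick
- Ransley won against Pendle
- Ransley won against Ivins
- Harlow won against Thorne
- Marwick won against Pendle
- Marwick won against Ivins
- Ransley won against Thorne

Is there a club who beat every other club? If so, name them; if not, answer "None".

Ransley has 6 wins out of 6 opponents — a perfect record.

Ransley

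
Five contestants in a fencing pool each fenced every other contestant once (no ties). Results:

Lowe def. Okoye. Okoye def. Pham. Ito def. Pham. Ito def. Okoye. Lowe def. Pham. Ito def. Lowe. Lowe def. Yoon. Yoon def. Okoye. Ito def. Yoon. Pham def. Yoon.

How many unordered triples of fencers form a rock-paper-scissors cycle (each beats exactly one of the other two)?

1

Win totals: Lowe 3, Yoon 1, Pham 1, Okoye 1, Ito 4.
A fencer with w wins dominates both others in C(w,2) triples; summing gives 3 + 0 + 0 + 0 + 6 = 9 transitive triples.
Total triples C(5,3) = 10, so cyclic triples = 10 − 9 = 1.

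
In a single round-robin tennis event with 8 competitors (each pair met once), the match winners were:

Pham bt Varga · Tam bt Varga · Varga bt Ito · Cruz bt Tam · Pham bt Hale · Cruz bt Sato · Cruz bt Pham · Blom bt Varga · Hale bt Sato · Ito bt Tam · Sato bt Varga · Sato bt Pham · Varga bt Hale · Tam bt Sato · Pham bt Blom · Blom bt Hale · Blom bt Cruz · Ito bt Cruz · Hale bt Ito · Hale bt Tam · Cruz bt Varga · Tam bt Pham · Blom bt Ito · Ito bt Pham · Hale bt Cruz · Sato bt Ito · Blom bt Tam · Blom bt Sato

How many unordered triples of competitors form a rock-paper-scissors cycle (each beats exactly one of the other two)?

Win totals: Pham 3, Ito 3, Blom 6, Sato 3, Tam 3, Varga 2, Cruz 4, Hale 4.
A competitor with w wins dominates both others in C(w,2) triples; summing gives 3 + 3 + 15 + 3 + 3 + 1 + 6 + 6 = 40 transitive triples.
Total triples C(8,3) = 56, so cyclic triples = 56 − 40 = 16.

16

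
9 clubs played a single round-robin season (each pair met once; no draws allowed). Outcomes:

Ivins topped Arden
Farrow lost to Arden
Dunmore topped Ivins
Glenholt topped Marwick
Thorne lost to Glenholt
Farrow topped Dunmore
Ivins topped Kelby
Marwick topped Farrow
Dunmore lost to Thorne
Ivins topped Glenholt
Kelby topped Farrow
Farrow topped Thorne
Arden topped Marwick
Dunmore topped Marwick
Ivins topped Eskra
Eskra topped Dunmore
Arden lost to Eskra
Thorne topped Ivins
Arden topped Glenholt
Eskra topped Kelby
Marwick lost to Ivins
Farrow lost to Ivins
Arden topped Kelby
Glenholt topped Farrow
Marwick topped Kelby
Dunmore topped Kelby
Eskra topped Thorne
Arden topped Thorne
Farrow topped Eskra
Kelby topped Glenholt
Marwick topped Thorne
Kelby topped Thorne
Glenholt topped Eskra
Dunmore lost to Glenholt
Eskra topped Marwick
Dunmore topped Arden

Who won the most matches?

Ivins

Win totals: Farrow 3, Dunmore 4, Ivins 6, Glenholt 5, Kelby 3, Marwick 3, Thorne 2, Arden 5, Eskra 5.
Ivins leads with 6 wins (next highest: 5).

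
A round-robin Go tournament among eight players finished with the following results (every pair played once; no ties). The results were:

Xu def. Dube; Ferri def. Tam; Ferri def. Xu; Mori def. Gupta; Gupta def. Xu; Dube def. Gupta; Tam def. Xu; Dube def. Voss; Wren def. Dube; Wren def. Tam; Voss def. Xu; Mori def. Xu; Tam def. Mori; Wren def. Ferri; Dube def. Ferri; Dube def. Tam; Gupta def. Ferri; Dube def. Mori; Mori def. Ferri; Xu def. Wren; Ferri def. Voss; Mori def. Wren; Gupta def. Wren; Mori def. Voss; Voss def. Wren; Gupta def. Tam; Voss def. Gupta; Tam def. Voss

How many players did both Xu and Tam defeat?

0

Xu beat: Dube, Wren.
Tam beat: Mori, Xu, Voss.
No one was beaten by both.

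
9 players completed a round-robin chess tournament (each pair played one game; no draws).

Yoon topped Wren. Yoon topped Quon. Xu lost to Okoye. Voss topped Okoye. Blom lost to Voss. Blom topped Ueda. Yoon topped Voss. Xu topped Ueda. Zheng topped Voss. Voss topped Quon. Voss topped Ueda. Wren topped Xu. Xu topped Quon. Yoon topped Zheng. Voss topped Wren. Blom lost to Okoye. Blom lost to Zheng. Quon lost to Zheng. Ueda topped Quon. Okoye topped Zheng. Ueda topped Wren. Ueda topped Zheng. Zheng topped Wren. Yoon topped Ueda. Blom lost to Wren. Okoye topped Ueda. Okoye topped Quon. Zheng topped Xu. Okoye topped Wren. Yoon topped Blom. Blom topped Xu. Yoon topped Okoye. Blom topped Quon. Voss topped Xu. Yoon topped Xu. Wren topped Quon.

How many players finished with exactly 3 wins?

Win totals: Blom 3, Ueda 3, Yoon 8, Okoye 6, Quon 0, Voss 6, Zheng 5, Xu 2, Wren 3.
Exactly 3: Blom, Ueda, Wren — 3 players.

3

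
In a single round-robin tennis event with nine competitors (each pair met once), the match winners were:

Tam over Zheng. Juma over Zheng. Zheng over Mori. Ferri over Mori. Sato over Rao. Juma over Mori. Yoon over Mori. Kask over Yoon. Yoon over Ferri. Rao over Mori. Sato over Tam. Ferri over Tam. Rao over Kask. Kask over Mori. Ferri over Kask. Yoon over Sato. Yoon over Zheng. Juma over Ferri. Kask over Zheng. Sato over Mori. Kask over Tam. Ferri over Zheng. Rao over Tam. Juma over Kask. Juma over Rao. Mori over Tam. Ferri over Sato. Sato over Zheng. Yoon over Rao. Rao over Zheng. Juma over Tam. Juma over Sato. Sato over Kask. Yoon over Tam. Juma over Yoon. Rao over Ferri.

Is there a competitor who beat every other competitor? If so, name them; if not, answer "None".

Juma has 8 wins out of 8 opponents — a perfect record.

Juma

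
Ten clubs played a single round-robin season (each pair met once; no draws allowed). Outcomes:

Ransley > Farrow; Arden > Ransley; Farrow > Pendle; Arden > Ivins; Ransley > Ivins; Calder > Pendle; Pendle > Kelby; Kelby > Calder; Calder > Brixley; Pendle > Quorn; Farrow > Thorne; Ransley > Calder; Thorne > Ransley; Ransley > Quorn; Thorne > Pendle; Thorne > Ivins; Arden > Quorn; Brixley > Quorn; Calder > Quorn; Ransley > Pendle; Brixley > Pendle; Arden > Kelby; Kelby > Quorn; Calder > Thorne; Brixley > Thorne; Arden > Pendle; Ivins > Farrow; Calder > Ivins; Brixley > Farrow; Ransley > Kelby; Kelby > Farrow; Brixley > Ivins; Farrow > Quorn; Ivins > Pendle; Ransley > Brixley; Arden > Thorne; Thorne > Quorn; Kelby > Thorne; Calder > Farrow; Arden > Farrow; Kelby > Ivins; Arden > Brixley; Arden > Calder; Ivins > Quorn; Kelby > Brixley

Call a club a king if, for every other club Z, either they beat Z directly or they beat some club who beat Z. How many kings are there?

Quorn cannot reach Ivins, Brixley, Ransley, Arden, Farrow, Calder, Pendle, Kelby, Thorne in two steps.
Ivins cannot reach Brixley, Ransley, Arden, Calder in two steps.
Brixley cannot reach Arden, Calder in two steps.
Ransley cannot reach Arden in two steps.
Arden reaches everyone (king).
Farrow cannot reach Brixley, Arden, Calder in two steps.
Calder cannot reach Arden in two steps.
Pendle cannot reach Ransley, Arden in two steps.
Kelby cannot reach Arden in two steps.
Thorne cannot reach Arden in two steps.
Kings: Arden — 1.

1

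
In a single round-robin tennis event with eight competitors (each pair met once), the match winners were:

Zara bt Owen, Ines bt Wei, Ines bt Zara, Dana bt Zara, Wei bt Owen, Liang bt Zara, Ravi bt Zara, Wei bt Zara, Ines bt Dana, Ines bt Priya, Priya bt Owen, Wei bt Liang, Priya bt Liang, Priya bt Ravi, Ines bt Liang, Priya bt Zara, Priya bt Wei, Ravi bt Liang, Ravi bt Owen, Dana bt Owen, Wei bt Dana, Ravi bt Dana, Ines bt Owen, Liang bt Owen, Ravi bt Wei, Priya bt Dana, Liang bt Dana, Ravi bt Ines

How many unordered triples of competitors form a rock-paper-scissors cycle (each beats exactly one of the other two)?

Win totals: Ravi 6, Liang 3, Zara 1, Owen 0, Priya 6, Ines 6, Dana 2, Wei 4.
A competitor with w wins dominates both others in C(w,2) triples; summing gives 15 + 3 + 0 + 0 + 15 + 15 + 1 + 6 = 55 transitive triples.
Total triples C(8,3) = 56, so cyclic triples = 56 − 55 = 1.

1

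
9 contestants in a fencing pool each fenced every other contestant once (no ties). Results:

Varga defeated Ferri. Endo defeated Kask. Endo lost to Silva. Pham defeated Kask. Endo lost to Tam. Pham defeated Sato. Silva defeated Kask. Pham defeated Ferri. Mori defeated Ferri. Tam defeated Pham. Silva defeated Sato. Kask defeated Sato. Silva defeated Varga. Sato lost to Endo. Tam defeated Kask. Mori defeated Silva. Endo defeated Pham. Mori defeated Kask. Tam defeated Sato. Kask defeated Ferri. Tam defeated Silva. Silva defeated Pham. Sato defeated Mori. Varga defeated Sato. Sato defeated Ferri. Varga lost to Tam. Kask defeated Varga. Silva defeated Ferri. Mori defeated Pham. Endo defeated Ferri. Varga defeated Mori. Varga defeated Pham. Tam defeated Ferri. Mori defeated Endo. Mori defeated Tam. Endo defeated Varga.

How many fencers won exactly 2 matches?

1

Win totals: Silva 6, Tam 7, Kask 3, Endo 5, Mori 6, Varga 4, Sato 2, Ferri 0, Pham 3.
Exactly 2: Sato — 1 fencer.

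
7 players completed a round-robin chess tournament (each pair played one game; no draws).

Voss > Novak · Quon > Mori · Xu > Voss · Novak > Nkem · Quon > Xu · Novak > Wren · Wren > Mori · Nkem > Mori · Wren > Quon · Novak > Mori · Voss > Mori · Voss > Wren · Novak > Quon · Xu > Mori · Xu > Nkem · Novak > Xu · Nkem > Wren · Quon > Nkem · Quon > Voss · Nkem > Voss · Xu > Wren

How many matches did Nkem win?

Nkem's results: beat Mori, Voss, Wren; lost to Quon, Xu, Novak.
That is 3 wins.

3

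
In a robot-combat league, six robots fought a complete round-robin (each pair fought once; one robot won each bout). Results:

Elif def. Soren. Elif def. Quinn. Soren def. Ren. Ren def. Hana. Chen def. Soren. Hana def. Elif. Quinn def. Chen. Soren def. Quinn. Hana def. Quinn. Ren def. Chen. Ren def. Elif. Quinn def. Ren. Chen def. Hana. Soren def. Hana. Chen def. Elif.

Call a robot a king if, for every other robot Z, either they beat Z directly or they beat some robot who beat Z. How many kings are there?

6

Hana reaches everyone (king).
Ren reaches everyone (king).
Quinn reaches everyone (king).
Chen reaches everyone (king).
Soren reaches everyone (king).
Elif reaches everyone (king).
Kings: Hana, Ren, Quinn, Chen, Soren, Elif — 6.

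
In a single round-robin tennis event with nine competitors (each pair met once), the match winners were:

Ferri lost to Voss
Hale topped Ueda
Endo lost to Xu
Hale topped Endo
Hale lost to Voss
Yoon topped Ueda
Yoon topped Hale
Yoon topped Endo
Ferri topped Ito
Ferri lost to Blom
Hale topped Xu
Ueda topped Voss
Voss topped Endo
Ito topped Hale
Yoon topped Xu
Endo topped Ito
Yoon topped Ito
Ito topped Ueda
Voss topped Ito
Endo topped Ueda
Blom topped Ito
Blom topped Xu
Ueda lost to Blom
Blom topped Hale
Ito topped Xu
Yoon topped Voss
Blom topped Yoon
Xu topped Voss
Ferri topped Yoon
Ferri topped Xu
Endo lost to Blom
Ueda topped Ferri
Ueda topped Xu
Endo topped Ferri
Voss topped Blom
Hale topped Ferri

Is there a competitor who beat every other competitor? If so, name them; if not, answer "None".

Highest win total is Blom with 7 (out of 8 possible).
Blom lost to Voss, so no competitor went undefeated.

None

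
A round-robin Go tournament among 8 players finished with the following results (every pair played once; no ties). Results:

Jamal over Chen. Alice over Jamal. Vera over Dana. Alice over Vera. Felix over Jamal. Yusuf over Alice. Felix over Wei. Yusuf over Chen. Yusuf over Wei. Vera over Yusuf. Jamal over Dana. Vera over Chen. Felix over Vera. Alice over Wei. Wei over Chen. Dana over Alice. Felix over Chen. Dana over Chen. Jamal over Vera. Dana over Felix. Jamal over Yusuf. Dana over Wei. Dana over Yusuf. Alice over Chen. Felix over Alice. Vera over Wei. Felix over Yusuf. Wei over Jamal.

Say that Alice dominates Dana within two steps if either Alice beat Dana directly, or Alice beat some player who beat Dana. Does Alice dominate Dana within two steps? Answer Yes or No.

Alice did not beat Dana directly.
Alice beat Chen, Wei, Jamal, Vera. Of those, Jamal beat Dana.

Yes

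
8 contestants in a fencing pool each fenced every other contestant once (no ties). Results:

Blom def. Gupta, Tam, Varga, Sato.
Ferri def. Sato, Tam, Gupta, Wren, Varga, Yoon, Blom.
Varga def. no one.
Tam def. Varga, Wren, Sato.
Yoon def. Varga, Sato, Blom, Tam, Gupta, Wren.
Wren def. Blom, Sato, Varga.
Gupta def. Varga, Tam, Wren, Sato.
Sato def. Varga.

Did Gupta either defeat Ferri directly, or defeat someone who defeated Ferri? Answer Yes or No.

Gupta did not beat Ferri directly.
Gupta beat Wren, Varga, Tam, Sato, but each of them lost to Ferri. No two-step path.

No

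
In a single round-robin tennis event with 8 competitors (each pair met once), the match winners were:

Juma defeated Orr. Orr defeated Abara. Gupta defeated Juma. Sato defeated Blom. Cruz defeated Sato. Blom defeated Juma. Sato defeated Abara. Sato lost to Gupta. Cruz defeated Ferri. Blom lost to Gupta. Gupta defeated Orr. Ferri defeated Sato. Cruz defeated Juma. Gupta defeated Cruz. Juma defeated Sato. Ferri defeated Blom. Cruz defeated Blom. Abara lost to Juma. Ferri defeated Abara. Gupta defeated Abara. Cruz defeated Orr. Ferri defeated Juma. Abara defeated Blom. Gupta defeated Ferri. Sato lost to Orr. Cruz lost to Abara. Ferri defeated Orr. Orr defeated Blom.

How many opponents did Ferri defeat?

5

Ferri's results: beat Blom, Sato, Orr, Juma, Abara; lost to Gupta, Cruz.
That is 5 wins.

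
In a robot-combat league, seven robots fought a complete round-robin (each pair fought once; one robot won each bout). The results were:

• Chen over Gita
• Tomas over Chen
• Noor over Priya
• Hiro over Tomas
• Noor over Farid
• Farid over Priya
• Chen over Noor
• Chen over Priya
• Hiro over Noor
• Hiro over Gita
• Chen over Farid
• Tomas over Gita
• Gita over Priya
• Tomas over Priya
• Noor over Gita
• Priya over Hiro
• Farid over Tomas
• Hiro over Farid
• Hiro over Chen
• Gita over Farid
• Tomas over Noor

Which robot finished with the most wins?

Hiro

Win totals: Gita 2, Chen 4, Tomas 4, Farid 2, Noor 3, Priya 1, Hiro 5.
Hiro leads with 5 wins (next highest: 4).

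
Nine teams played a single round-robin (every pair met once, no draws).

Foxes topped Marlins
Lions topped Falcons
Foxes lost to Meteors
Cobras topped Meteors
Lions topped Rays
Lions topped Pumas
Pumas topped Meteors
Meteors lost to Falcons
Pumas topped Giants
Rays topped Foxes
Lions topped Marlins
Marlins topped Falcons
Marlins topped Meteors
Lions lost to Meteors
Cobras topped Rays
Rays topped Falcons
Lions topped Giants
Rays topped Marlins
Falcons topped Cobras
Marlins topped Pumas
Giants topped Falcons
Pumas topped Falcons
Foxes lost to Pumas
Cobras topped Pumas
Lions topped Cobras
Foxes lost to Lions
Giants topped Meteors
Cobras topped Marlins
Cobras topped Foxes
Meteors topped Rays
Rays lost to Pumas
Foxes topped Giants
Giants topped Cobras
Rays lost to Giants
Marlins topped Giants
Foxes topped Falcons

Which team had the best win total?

Lions

Win totals: Foxes 3, Falcons 2, Giants 4, Lions 7, Rays 3, Marlins 4, Meteors 3, Pumas 5, Cobras 5.
Lions leads with 7 wins (next highest: 5).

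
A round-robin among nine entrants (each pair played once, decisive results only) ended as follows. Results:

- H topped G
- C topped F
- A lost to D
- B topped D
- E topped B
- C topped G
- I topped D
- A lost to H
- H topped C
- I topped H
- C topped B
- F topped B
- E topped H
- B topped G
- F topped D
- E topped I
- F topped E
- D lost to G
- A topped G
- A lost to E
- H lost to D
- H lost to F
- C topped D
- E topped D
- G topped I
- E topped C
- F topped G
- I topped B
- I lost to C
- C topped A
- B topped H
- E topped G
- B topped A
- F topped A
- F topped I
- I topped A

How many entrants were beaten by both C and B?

C beat: A, B, D, F, G, I.
B beat: A, D, G, H.
Both beat: A, D, G — 3.

3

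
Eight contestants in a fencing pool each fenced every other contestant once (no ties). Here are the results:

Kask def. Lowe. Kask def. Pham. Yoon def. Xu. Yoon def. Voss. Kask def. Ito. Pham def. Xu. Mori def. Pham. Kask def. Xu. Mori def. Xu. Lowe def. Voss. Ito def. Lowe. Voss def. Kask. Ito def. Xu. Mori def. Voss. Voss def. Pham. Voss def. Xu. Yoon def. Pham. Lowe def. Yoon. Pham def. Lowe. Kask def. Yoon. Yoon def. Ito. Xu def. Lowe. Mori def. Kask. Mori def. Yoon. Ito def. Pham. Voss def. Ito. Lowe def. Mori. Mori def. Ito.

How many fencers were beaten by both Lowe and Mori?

Lowe beat: Mori, Yoon, Voss.
Mori beat: Yoon, Pham, Voss, Kask, Xu, Ito.
Both beat: Yoon, Voss — 2.

2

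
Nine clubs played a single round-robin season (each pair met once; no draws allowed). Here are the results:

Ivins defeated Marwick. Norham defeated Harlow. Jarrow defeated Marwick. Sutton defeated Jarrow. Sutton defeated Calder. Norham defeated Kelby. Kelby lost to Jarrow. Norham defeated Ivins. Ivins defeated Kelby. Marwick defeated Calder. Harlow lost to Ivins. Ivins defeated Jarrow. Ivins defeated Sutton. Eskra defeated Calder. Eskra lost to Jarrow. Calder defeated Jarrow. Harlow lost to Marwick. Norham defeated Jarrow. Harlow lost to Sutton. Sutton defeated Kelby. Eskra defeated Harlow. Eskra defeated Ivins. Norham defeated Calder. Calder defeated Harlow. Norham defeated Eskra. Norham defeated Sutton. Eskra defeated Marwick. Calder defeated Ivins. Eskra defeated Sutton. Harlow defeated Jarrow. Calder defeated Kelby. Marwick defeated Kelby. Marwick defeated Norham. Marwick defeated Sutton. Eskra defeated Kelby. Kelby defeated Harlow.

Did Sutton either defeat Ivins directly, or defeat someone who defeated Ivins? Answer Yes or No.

Sutton did not beat Ivins directly.
Sutton beat Jarrow, Calder, Harlow, Kelby. Of those, Calder beat Ivins.

Yes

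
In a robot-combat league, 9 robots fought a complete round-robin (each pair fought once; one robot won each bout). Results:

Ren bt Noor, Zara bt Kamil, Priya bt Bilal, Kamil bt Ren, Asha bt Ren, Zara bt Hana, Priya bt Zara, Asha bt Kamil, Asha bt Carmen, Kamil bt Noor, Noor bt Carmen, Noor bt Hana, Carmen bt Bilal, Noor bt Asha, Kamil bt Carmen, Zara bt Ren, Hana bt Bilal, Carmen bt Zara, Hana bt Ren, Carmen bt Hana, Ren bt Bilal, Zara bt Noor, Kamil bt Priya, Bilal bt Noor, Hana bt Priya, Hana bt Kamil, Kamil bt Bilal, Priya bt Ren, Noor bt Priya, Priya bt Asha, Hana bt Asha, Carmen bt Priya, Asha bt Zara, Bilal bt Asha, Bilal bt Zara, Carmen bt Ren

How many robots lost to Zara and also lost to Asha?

2

Zara beat: Hana, Noor, Kamil, Ren.
Asha beat: Zara, Carmen, Kamil, Ren.
Both beat: Kamil, Ren — 2.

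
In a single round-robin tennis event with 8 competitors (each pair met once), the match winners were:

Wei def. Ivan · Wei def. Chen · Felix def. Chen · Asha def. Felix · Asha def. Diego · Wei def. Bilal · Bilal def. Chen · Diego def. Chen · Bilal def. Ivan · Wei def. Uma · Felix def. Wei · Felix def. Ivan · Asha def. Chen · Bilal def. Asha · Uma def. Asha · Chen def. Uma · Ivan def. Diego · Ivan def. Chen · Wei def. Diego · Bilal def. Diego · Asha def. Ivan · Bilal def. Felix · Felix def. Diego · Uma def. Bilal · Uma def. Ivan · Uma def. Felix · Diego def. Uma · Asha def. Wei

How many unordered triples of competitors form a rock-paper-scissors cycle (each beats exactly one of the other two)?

Win totals: Asha 5, Bilal 5, Wei 5, Felix 4, Ivan 2, Diego 2, Uma 4, Chen 1.
A competitor with w wins dominates both others in C(w,2) triples; summing gives 10 + 10 + 10 + 6 + 1 + 1 + 6 + 0 = 44 transitive triples.
Total triples C(8,3) = 56, so cyclic triples = 56 − 44 = 12.

12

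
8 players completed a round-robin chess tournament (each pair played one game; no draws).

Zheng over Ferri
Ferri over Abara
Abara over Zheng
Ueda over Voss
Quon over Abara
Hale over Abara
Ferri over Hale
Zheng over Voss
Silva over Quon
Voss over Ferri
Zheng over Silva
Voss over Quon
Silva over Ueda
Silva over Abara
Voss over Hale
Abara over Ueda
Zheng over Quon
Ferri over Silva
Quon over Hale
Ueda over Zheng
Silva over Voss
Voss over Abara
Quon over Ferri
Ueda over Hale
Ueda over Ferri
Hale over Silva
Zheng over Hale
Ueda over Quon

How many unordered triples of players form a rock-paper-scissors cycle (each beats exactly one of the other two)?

Win totals: Ueda 5, Voss 4, Zheng 5, Hale 2, Quon 3, Silva 4, Ferri 3, Abara 2.
A player with w wins dominates both others in C(w,2) triples; summing gives 10 + 6 + 10 + 1 + 3 + 6 + 3 + 1 = 40 transitive triples.
Total triples C(8,3) = 56, so cyclic triples = 56 − 40 = 16.

16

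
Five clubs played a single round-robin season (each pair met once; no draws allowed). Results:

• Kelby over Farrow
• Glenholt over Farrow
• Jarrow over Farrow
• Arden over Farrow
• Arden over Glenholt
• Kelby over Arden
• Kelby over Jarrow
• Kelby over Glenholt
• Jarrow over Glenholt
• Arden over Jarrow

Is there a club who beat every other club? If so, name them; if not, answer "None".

Kelby

Kelby has 4 wins out of 4 opponents — a perfect record.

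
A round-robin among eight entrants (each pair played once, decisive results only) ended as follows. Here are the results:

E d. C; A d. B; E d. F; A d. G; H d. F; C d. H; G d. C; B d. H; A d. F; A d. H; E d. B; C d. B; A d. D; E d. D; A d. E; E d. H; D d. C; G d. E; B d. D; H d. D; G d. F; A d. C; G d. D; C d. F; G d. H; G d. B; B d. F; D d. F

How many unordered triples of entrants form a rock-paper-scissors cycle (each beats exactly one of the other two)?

2

Win totals: A 7, B 3, C 3, D 2, E 5, F 0, G 6, H 2.
An entrant with w wins dominates both others in C(w,2) triples; summing gives 21 + 3 + 3 + 1 + 10 + 0 + 15 + 1 = 54 transitive triples.
Total triples C(8,3) = 56, so cyclic triples = 56 − 54 = 2.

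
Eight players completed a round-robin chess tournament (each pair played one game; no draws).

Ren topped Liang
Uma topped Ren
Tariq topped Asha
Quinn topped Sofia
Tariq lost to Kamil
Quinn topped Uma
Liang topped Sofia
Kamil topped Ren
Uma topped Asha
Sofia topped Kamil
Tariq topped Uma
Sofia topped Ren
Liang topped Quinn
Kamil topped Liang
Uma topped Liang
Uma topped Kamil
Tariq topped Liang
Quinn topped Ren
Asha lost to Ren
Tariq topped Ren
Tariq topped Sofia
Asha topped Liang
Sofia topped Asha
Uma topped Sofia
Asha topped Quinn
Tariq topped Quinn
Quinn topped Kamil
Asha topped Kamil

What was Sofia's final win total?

3

Sofia's results: beat Kamil, Ren, Asha; lost to Quinn, Liang, Uma, Tariq.
That is 3 wins.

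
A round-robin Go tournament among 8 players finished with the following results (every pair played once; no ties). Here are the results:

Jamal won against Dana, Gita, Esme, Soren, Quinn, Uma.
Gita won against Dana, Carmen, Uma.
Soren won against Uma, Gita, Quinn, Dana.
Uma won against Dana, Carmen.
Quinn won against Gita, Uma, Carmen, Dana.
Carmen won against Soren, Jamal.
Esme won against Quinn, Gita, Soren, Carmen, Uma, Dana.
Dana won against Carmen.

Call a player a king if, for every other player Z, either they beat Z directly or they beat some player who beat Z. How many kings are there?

3

Esme reaches everyone (king).
Carmen reaches everyone (king).
Jamal reaches everyone (king).
Uma cannot reach Esme, Gita, Quinn in two steps.
Gita cannot reach Esme, Quinn in two steps.
Dana cannot reach Esme, Uma, Gita, Quinn in two steps.
Quinn cannot reach Esme in two steps.
Soren cannot reach Esme, Jamal in two steps.
Kings: Esme, Carmen, Jamal — 3.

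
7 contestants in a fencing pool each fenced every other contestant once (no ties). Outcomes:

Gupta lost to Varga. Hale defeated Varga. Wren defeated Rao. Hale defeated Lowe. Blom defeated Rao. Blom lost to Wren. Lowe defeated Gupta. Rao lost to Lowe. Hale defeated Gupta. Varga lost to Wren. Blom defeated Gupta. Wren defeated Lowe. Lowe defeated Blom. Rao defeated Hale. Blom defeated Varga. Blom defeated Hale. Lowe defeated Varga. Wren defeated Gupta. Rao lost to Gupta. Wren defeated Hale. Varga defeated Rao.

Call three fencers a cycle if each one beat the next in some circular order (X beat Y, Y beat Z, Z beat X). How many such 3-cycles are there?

4

Win totals: Varga 2, Rao 1, Lowe 4, Hale 3, Blom 4, Gupta 1, Wren 6.
A fencer with w wins dominates both others in C(w,2) triples; summing gives 1 + 0 + 6 + 3 + 6 + 0 + 15 = 31 transitive triples.
Total triples C(7,3) = 35, so cyclic triples = 35 − 31 = 4.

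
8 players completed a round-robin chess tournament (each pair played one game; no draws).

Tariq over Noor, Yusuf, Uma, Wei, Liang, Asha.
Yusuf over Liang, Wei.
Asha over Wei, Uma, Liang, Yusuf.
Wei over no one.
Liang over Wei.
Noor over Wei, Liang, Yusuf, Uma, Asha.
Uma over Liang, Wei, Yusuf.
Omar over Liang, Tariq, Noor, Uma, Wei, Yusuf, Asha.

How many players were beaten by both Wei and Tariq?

0

Wei beat: no one.
Tariq beat: Noor, Yusuf, Wei, Uma, Liang, Asha.
No one was beaten by both.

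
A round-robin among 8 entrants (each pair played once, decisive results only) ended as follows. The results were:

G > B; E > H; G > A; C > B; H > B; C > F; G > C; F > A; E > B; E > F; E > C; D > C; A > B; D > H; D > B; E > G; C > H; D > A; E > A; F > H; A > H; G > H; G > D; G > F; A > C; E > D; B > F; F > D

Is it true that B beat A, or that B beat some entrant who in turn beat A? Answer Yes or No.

Yes

B did not beat A directly.
B beat F. Of those, F beat A.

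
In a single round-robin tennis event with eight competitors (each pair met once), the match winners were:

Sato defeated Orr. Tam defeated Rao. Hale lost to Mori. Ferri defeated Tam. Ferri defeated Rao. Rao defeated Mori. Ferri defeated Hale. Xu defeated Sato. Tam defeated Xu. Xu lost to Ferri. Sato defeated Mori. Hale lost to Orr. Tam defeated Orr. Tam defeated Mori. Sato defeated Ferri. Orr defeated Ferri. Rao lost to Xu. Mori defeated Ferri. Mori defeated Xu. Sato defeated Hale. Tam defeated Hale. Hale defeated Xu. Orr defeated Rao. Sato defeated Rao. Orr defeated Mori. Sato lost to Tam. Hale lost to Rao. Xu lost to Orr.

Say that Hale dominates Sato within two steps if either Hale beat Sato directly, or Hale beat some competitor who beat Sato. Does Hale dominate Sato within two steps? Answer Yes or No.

Hale did not beat Sato directly.
Hale beat Xu. Of those, Xu beat Sato.

Yes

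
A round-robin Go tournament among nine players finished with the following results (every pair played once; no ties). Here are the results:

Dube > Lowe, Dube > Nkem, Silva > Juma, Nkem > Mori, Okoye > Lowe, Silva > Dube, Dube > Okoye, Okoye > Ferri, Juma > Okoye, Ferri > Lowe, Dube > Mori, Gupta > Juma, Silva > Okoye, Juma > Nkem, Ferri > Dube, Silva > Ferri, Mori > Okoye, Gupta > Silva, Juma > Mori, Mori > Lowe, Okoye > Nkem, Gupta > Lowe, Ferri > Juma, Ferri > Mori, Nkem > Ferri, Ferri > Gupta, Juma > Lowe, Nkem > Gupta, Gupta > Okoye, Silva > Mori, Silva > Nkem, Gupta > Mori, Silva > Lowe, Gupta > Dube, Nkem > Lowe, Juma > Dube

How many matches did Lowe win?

0

Lowe's results: beat no one; lost to Ferri, Juma, Mori, Gupta, Silva, Nkem, Dube, Okoye.
That is 0 wins.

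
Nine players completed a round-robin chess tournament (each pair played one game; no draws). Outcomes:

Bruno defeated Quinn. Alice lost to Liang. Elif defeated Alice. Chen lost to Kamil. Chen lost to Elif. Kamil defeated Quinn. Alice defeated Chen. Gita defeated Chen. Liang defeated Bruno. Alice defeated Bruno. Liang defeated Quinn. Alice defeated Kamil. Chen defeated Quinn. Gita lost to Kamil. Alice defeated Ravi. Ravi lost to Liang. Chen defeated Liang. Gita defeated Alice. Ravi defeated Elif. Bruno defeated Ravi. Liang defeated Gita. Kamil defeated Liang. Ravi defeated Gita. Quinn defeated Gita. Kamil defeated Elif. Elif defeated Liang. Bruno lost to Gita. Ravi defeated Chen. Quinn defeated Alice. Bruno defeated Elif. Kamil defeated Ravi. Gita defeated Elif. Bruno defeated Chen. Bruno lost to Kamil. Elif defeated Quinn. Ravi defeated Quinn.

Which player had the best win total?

Kamil

Win totals: Alice 4, Kamil 7, Bruno 4, Elif 4, Liang 5, Gita 4, Chen 2, Quinn 2, Ravi 4.
Kamil leads with 7 wins (next highest: 5).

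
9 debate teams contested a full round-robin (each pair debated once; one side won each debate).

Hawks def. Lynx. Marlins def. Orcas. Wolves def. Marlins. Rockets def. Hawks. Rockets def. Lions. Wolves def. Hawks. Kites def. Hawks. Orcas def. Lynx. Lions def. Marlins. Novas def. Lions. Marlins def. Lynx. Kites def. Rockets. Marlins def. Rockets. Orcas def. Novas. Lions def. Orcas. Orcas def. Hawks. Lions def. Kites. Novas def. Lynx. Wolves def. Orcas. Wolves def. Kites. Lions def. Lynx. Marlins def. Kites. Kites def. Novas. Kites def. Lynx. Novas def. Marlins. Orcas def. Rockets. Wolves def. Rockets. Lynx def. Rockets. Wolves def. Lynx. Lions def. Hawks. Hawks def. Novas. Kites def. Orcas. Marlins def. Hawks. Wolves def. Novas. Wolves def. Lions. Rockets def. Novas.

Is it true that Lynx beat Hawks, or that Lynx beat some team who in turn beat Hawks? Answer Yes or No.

Yes

Lynx did not beat Hawks directly.
Lynx beat Rockets. Of those, Rockets beat Hawks.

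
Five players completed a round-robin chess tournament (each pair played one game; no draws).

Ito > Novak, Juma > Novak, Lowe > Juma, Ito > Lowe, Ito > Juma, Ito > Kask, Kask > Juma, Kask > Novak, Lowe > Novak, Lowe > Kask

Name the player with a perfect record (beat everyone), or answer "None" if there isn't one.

Ito has 4 wins out of 4 opponents — a perfect record.

Ito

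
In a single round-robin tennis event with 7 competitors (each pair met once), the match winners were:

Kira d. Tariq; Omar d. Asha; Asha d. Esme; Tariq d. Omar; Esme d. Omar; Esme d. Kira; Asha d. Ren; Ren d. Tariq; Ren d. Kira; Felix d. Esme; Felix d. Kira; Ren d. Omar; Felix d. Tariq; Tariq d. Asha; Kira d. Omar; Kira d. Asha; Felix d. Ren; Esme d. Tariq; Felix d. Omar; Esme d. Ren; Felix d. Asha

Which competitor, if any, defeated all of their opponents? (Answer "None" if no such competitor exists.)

Felix has 6 wins out of 6 opponents — a perfect record.

Felix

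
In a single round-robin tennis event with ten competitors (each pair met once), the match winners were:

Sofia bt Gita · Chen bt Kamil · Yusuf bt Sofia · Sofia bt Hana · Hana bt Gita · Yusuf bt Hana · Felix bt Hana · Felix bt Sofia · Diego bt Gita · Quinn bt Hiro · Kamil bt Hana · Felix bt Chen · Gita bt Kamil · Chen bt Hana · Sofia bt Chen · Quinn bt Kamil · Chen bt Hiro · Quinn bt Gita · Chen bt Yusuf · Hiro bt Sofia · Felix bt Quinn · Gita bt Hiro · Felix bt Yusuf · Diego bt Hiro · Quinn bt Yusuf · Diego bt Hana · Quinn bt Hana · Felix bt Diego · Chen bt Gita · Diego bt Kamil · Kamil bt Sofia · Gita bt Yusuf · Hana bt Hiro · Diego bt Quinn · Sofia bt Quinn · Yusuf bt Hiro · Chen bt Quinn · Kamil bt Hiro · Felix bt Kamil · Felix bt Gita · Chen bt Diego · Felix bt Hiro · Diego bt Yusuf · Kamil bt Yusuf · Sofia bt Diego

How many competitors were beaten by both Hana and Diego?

Hana beat: Hiro, Gita.
Diego beat: Hana, Hiro, Gita, Quinn, Yusuf, Kamil.
Both beat: Hiro, Gita — 2.

2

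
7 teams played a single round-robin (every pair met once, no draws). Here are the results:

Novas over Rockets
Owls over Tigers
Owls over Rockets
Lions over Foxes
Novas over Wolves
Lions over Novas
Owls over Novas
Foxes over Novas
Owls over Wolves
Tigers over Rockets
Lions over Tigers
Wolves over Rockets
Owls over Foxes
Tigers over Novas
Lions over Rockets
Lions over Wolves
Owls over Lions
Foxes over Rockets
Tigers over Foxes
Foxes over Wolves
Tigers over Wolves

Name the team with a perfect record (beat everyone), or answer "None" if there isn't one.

Owls has 6 wins out of 6 opponents — a perfect record.

Owls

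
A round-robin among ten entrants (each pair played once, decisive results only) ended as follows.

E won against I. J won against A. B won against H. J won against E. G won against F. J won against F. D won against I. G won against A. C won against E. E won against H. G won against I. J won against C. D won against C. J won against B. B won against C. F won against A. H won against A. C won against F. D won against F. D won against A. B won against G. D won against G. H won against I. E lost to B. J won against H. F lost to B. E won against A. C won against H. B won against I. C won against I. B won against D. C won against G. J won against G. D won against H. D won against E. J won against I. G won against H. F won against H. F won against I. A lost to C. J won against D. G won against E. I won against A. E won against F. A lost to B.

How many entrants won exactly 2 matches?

Win totals: A 0, B 8, C 6, D 7, E 4, F 3, G 5, H 2, I 1, J 9.
Exactly 2: H — 1 entrant.

1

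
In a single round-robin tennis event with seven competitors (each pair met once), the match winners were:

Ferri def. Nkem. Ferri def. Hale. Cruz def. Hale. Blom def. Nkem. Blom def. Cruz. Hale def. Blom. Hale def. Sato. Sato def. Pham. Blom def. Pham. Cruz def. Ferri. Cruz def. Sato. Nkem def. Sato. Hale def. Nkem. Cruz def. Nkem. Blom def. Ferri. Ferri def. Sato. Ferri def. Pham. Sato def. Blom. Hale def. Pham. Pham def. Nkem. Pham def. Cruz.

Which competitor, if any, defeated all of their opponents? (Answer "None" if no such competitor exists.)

Highest win total is Hale with 4 (out of 6 possible).
Hale lost to Cruz, Ferri, so no competitor went undefeated.

None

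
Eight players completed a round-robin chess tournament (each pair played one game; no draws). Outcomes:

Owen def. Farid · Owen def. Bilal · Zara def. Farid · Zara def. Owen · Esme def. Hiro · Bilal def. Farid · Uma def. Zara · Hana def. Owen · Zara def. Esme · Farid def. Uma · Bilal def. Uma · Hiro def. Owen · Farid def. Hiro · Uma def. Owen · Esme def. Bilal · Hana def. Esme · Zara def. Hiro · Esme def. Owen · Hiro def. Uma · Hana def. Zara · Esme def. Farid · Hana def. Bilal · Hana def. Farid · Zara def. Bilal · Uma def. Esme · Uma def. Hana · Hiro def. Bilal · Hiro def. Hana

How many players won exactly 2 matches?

Win totals: Owen 2, Uma 4, Farid 2, Esme 4, Hana 5, Hiro 4, Bilal 2, Zara 5.
Exactly 2: Owen, Farid, Bilal — 3 players.

3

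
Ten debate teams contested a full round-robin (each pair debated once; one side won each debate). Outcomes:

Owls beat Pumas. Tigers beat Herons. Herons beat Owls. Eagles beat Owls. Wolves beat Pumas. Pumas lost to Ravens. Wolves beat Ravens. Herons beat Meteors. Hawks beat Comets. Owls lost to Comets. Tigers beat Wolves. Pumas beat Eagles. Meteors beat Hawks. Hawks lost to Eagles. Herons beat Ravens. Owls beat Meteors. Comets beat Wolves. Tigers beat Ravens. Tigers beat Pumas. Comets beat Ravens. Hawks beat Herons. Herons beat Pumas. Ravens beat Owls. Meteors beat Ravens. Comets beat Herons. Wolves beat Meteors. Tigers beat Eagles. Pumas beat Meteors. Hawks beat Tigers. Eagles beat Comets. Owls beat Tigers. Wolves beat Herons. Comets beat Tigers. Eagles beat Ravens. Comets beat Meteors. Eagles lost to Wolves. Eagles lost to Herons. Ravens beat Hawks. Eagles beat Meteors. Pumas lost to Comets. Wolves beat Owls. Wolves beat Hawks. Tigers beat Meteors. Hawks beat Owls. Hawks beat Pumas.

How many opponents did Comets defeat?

7

Comets' results: beat Pumas, Herons, Meteors, Owls, Tigers, Ravens, Wolves; lost to Eagles, Hawks.
That is 7 wins.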